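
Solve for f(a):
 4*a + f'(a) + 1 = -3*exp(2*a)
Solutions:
 f(a) = C1 - 2*a^2 - a - 3*exp(2*a)/2


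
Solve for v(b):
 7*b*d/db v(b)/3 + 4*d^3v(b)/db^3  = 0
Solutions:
 v(b) = C1 + Integral(C2*airyai(-126^(1/3)*b/6) + C3*airybi(-126^(1/3)*b/6), b)


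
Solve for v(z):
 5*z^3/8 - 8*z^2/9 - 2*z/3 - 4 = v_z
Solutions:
 v(z) = C1 + 5*z^4/32 - 8*z^3/27 - z^2/3 - 4*z


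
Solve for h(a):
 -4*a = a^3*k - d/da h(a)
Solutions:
 h(a) = C1 + a^4*k/4 + 2*a^2


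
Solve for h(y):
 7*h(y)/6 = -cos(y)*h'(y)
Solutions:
 h(y) = C1*(sin(y) - 1)^(7/12)/(sin(y) + 1)^(7/12)


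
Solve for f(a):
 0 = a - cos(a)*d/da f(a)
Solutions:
 f(a) = C1 + Integral(a/cos(a), a)


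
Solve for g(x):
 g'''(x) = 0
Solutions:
 g(x) = C1 + C2*x + C3*x^2


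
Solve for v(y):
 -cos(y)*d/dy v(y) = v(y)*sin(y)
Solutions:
 v(y) = C1*cos(y)


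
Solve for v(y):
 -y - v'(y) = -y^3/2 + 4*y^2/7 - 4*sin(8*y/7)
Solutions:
 v(y) = C1 + y^4/8 - 4*y^3/21 - y^2/2 - 7*cos(8*y/7)/2


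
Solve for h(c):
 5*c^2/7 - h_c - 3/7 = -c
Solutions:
 h(c) = C1 + 5*c^3/21 + c^2/2 - 3*c/7


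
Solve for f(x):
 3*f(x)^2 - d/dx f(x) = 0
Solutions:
 f(x) = -1/(C1 + 3*x)


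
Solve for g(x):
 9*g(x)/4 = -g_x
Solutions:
 g(x) = C1*exp(-9*x/4)


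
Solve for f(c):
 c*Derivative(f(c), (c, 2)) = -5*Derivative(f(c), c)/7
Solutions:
 f(c) = C1 + C2*c^(2/7)


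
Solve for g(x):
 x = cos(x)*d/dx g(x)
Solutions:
 g(x) = C1 + Integral(x/cos(x), x)


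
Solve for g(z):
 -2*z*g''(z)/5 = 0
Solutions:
 g(z) = C1 + C2*z


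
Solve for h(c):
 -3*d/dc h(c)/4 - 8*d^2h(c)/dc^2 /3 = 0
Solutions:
 h(c) = C1 + C2*exp(-9*c/32)


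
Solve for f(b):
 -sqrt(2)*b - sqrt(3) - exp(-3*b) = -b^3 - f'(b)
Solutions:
 f(b) = C1 - b^4/4 + sqrt(2)*b^2/2 + sqrt(3)*b - exp(-3*b)/3


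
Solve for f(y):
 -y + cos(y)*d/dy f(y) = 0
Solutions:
 f(y) = C1 + Integral(y/cos(y), y)


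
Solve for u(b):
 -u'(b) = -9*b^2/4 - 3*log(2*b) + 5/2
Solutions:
 u(b) = C1 + 3*b^3/4 + 3*b*log(b) - 11*b/2 + 3*b*log(2)


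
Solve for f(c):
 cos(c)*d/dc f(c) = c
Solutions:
 f(c) = C1 + Integral(c/cos(c), c)


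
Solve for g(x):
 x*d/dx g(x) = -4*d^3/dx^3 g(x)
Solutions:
 g(x) = C1 + Integral(C2*airyai(-2^(1/3)*x/2) + C3*airybi(-2^(1/3)*x/2), x)


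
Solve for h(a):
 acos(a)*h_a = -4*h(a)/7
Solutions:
 h(a) = C1*exp(-4*Integral(1/acos(a), a)/7)


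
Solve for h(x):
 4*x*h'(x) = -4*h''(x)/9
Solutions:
 h(x) = C1 + C2*erf(3*sqrt(2)*x/2)


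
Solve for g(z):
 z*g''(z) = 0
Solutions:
 g(z) = C1 + C2*z


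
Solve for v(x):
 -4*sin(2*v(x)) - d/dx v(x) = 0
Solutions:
 v(x) = pi - acos((-C1 - exp(16*x))/(C1 - exp(16*x)))/2
 v(x) = acos((-C1 - exp(16*x))/(C1 - exp(16*x)))/2


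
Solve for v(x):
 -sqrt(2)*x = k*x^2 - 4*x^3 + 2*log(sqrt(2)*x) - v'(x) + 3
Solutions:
 v(x) = C1 + k*x^3/3 - x^4 + sqrt(2)*x^2/2 + 2*x*log(x) + x*log(2) + x


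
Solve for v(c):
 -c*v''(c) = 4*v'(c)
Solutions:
 v(c) = C1 + C2/c^3


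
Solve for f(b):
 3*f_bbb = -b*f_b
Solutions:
 f(b) = C1 + Integral(C2*airyai(-3^(2/3)*b/3) + C3*airybi(-3^(2/3)*b/3), b)


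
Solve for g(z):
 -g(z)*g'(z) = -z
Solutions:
 g(z) = -sqrt(C1 + z^2)
 g(z) = sqrt(C1 + z^2)


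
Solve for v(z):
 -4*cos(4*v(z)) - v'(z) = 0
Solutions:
 v(z) = -asin((C1 + exp(32*z))/(C1 - exp(32*z)))/4 + pi/4
 v(z) = asin((C1 + exp(32*z))/(C1 - exp(32*z)))/4


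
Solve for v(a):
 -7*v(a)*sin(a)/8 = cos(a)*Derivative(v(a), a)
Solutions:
 v(a) = C1*cos(a)^(7/8)


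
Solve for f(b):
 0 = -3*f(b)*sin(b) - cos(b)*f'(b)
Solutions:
 f(b) = C1*cos(b)^3


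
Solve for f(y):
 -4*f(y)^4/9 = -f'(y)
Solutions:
 f(y) = 3^(1/3)*(-1/(C1 + 4*y))^(1/3)
 f(y) = (-1/(C1 + 4*y))^(1/3)*(-3^(1/3) - 3^(5/6)*I)/2
 f(y) = (-1/(C1 + 4*y))^(1/3)*(-3^(1/3) + 3^(5/6)*I)/2


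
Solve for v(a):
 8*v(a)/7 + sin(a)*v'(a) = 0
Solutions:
 v(a) = C1*(cos(a) + 1)^(4/7)/(cos(a) - 1)^(4/7)


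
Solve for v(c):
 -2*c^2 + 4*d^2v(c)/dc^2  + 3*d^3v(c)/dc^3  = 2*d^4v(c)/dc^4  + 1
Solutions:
 v(c) = C1 + C2*c + C3*exp(c*(3 - sqrt(41))/4) + C4*exp(c*(3 + sqrt(41))/4) + c^4/24 - c^3/8 + 21*c^2/32


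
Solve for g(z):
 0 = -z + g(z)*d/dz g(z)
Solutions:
 g(z) = -sqrt(C1 + z^2)
 g(z) = sqrt(C1 + z^2)


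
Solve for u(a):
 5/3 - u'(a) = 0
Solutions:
 u(a) = C1 + 5*a/3


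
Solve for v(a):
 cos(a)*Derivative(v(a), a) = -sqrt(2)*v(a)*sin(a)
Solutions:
 v(a) = C1*cos(a)^(sqrt(2))


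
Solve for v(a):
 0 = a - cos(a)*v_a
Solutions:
 v(a) = C1 + Integral(a/cos(a), a)


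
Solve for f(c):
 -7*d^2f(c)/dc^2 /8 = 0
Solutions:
 f(c) = C1 + C2*c


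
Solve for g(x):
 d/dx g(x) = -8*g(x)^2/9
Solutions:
 g(x) = 9/(C1 + 8*x)


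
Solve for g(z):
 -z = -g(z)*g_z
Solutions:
 g(z) = -sqrt(C1 + z^2)
 g(z) = sqrt(C1 + z^2)


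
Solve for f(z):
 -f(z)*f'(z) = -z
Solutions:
 f(z) = -sqrt(C1 + z^2)
 f(z) = sqrt(C1 + z^2)


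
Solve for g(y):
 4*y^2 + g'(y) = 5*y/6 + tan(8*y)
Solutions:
 g(y) = C1 - 4*y^3/3 + 5*y^2/12 - log(cos(8*y))/8


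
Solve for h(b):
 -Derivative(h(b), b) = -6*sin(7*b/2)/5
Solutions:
 h(b) = C1 - 12*cos(7*b/2)/35


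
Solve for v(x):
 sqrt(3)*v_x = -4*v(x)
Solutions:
 v(x) = C1*exp(-4*sqrt(3)*x/3)


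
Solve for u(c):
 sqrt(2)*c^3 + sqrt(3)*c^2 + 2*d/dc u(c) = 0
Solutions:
 u(c) = C1 - sqrt(2)*c^4/8 - sqrt(3)*c^3/6


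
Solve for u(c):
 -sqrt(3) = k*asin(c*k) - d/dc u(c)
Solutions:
 u(c) = C1 + sqrt(3)*c + k*Piecewise((c*asin(c*k) + sqrt(-c^2*k^2 + 1)/k, Ne(k, 0)), (0, True))


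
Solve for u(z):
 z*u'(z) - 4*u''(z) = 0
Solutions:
 u(z) = C1 + C2*erfi(sqrt(2)*z/4)


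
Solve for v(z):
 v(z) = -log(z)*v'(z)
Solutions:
 v(z) = C1*exp(-li(z))


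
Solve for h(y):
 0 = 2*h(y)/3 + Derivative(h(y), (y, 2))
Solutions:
 h(y) = C1*sin(sqrt(6)*y/3) + C2*cos(sqrt(6)*y/3)


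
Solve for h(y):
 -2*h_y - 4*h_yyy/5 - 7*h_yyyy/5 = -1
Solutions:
 h(y) = C1 + C2*exp(y*(-8 + 16/(21*sqrt(101145) + 6679)^(1/3) + (21*sqrt(101145) + 6679)^(1/3))/42)*sin(sqrt(3)*y*(-(21*sqrt(101145) + 6679)^(1/3) + 16/(21*sqrt(101145) + 6679)^(1/3))/42) + C3*exp(y*(-8 + 16/(21*sqrt(101145) + 6679)^(1/3) + (21*sqrt(101145) + 6679)^(1/3))/42)*cos(sqrt(3)*y*(-(21*sqrt(101145) + 6679)^(1/3) + 16/(21*sqrt(101145) + 6679)^(1/3))/42) + C4*exp(-y*(16/(21*sqrt(101145) + 6679)^(1/3) + 4 + (21*sqrt(101145) + 6679)^(1/3))/21) + y/2


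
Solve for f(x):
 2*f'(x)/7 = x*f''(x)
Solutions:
 f(x) = C1 + C2*x^(9/7)


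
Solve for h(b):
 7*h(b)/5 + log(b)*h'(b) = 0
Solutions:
 h(b) = C1*exp(-7*li(b)/5)


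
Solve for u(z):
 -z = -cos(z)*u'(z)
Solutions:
 u(z) = C1 + Integral(z/cos(z), z)


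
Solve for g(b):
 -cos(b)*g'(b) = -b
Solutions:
 g(b) = C1 + Integral(b/cos(b), b)


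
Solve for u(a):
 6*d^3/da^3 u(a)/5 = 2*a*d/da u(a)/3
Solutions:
 u(a) = C1 + Integral(C2*airyai(15^(1/3)*a/3) + C3*airybi(15^(1/3)*a/3), a)


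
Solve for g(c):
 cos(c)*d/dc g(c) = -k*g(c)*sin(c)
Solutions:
 g(c) = C1*exp(k*log(cos(c)))


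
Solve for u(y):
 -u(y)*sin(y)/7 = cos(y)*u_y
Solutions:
 u(y) = C1*cos(y)^(1/7)


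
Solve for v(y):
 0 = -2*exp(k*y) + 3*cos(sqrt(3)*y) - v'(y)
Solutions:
 v(y) = C1 + sqrt(3)*sin(sqrt(3)*y) - 2*exp(k*y)/k


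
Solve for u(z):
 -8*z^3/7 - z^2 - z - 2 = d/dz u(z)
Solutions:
 u(z) = C1 - 2*z^4/7 - z^3/3 - z^2/2 - 2*z


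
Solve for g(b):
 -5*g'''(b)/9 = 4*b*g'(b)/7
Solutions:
 g(b) = C1 + Integral(C2*airyai(-210^(2/3)*b/35) + C3*airybi(-210^(2/3)*b/35), b)


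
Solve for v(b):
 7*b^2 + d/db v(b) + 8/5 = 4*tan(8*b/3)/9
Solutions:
 v(b) = C1 - 7*b^3/3 - 8*b/5 - log(cos(8*b/3))/6


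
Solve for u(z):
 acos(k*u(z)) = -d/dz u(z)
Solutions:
 Integral(1/acos(_y*k), (_y, u(z))) = C1 - z


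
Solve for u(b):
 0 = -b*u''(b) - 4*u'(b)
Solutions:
 u(b) = C1 + C2/b^3


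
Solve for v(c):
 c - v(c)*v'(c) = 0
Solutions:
 v(c) = -sqrt(C1 + c^2)
 v(c) = sqrt(C1 + c^2)


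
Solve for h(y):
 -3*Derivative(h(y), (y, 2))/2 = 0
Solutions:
 h(y) = C1 + C2*y


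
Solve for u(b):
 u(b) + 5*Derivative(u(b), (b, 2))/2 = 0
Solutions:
 u(b) = C1*sin(sqrt(10)*b/5) + C2*cos(sqrt(10)*b/5)


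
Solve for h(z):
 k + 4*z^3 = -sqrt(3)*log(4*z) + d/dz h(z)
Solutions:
 h(z) = C1 + k*z + z^4 + sqrt(3)*z*log(z) - sqrt(3)*z + 2*sqrt(3)*z*log(2)


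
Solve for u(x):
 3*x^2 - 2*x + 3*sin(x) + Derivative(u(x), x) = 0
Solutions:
 u(x) = C1 - x^3 + x^2 + 3*cos(x)


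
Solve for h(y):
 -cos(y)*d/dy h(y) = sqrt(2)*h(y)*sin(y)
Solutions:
 h(y) = C1*cos(y)^(sqrt(2))


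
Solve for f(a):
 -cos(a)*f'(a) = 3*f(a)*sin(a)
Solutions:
 f(a) = C1*cos(a)^3


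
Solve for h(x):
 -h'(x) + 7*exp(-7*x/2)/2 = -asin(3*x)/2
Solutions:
 h(x) = C1 + x*asin(3*x)/2 + sqrt(1 - 9*x^2)/6 - exp(-7*x/2)


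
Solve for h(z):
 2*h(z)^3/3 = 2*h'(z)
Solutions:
 h(z) = -sqrt(6)*sqrt(-1/(C1 + z))/2
 h(z) = sqrt(6)*sqrt(-1/(C1 + z))/2


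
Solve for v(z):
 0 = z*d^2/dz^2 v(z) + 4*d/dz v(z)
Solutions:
 v(z) = C1 + C2/z^3


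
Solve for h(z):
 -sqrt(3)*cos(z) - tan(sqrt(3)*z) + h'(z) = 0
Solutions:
 h(z) = C1 - sqrt(3)*log(cos(sqrt(3)*z))/3 + sqrt(3)*sin(z)


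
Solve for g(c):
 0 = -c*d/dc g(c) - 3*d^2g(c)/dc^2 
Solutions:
 g(c) = C1 + C2*erf(sqrt(6)*c/6)


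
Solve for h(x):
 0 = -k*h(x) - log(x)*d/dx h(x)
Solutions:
 h(x) = C1*exp(-k*li(x))


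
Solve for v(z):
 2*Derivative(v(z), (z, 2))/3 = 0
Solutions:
 v(z) = C1 + C2*z


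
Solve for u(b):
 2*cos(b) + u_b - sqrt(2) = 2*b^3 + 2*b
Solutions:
 u(b) = C1 + b^4/2 + b^2 + sqrt(2)*b - 2*sin(b)


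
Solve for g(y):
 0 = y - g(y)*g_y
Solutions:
 g(y) = -sqrt(C1 + y^2)
 g(y) = sqrt(C1 + y^2)


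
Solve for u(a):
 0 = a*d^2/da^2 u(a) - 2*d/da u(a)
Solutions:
 u(a) = C1 + C2*a^3


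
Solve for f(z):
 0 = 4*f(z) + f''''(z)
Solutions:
 f(z) = (C1*sin(z) + C2*cos(z))*exp(-z) + (C3*sin(z) + C4*cos(z))*exp(z)


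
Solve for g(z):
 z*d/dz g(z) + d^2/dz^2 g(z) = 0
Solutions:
 g(z) = C1 + C2*erf(sqrt(2)*z/2)


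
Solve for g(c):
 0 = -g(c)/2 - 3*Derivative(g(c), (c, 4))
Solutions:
 g(c) = (C1*sin(2^(1/4)*3^(3/4)*c/6) + C2*cos(2^(1/4)*3^(3/4)*c/6))*exp(-2^(1/4)*3^(3/4)*c/6) + (C3*sin(2^(1/4)*3^(3/4)*c/6) + C4*cos(2^(1/4)*3^(3/4)*c/6))*exp(2^(1/4)*3^(3/4)*c/6)


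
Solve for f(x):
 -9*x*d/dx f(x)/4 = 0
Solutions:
 f(x) = C1


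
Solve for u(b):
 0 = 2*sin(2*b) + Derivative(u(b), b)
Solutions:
 u(b) = C1 + cos(2*b)


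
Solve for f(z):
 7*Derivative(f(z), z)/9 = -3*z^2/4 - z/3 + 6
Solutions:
 f(z) = C1 - 9*z^3/28 - 3*z^2/14 + 54*z/7


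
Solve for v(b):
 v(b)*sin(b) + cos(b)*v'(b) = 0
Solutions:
 v(b) = C1*cos(b)


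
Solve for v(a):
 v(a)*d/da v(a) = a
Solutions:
 v(a) = -sqrt(C1 + a^2)
 v(a) = sqrt(C1 + a^2)


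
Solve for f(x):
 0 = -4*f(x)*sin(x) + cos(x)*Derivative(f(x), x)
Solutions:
 f(x) = C1/cos(x)^4


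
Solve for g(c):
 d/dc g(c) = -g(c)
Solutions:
 g(c) = C1*exp(-c)


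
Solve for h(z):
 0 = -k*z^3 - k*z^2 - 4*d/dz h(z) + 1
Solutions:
 h(z) = C1 - k*z^4/16 - k*z^3/12 + z/4


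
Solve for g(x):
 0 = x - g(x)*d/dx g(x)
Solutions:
 g(x) = -sqrt(C1 + x^2)
 g(x) = sqrt(C1 + x^2)


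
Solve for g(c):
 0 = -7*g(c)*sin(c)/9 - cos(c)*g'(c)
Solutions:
 g(c) = C1*cos(c)^(7/9)


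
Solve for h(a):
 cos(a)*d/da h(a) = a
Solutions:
 h(a) = C1 + Integral(a/cos(a), a)


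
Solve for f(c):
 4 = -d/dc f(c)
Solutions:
 f(c) = C1 - 4*c


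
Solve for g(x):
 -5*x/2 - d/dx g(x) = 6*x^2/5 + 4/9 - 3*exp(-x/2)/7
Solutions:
 g(x) = C1 - 2*x^3/5 - 5*x^2/4 - 4*x/9 - 6*exp(-x/2)/7


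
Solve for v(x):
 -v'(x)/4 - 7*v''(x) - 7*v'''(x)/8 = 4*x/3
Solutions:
 v(x) = C1 + C2*exp(x*(-4 + sqrt(770)/7)) + C3*exp(-x*(sqrt(770)/7 + 4)) - 8*x^2/3 + 448*x/3


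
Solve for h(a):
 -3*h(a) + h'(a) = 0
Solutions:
 h(a) = C1*exp(3*a)


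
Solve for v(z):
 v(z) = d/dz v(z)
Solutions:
 v(z) = C1*exp(z)


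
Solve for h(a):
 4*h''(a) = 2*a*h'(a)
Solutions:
 h(a) = C1 + C2*erfi(a/2)


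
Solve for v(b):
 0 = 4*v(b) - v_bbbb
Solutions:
 v(b) = C1*exp(-sqrt(2)*b) + C2*exp(sqrt(2)*b) + C3*sin(sqrt(2)*b) + C4*cos(sqrt(2)*b)


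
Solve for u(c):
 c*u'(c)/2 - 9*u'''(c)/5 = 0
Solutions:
 u(c) = C1 + Integral(C2*airyai(60^(1/3)*c/6) + C3*airybi(60^(1/3)*c/6), c)


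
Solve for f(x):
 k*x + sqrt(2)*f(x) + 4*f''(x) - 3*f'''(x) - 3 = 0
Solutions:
 f(x) = C1*exp(x*(-2^(2/3)*(128 + 243*sqrt(2) + sqrt(-16384 + (128 + 243*sqrt(2))^2))^(1/3) - 32*2^(1/3)/(128 + 243*sqrt(2) + sqrt(-16384 + (128 + 243*sqrt(2))^2))^(1/3) + 16)/36)*sin(2^(1/3)*sqrt(3)*x*(-2^(1/3)*(128 + 243*sqrt(2) + sqrt(-16384 + (128 + 243*sqrt(2))^2))^(1/3) + 32/(128 + 243*sqrt(2) + sqrt(-16384 + (128 + 243*sqrt(2))^2))^(1/3))/36) + C2*exp(x*(-2^(2/3)*(128 + 243*sqrt(2) + sqrt(-16384 + (128 + 243*sqrt(2))^2))^(1/3) - 32*2^(1/3)/(128 + 243*sqrt(2) + sqrt(-16384 + (128 + 243*sqrt(2))^2))^(1/3) + 16)/36)*cos(2^(1/3)*sqrt(3)*x*(-2^(1/3)*(128 + 243*sqrt(2) + sqrt(-16384 + (128 + 243*sqrt(2))^2))^(1/3) + 32/(128 + 243*sqrt(2) + sqrt(-16384 + (128 + 243*sqrt(2))^2))^(1/3))/36) + C3*exp(x*(32*2^(1/3)/(128 + 243*sqrt(2) + sqrt(-16384 + (128 + 243*sqrt(2))^2))^(1/3) + 8 + 2^(2/3)*(128 + 243*sqrt(2) + sqrt(-16384 + (128 + 243*sqrt(2))^2))^(1/3))/18) - sqrt(2)*k*x/2 + 3*sqrt(2)/2


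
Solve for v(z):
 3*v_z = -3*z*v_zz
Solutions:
 v(z) = C1 + C2*log(z)


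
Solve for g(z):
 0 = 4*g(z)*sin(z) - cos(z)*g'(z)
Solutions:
 g(z) = C1/cos(z)^4


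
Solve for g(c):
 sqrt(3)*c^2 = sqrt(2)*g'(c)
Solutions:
 g(c) = C1 + sqrt(6)*c^3/6


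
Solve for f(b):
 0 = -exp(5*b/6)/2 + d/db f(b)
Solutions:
 f(b) = C1 + 3*exp(5*b/6)/5


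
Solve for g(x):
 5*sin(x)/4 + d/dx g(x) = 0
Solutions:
 g(x) = C1 + 5*cos(x)/4


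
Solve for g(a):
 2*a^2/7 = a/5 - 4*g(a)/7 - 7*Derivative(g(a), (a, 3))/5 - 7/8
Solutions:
 g(a) = C3*exp(-140^(1/3)*a/7) - a^2/2 + 7*a/20 + (C1*sin(140^(1/3)*sqrt(3)*a/14) + C2*cos(140^(1/3)*sqrt(3)*a/14))*exp(140^(1/3)*a/14) - 49/32


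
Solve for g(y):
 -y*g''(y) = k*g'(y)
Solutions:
 g(y) = C1 + y^(1 - re(k))*(C2*sin(log(y)*Abs(im(k))) + C3*cos(log(y)*im(k)))


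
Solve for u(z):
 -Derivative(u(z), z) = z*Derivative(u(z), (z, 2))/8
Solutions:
 u(z) = C1 + C2/z^7


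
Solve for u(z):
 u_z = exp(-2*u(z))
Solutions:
 u(z) = log(-sqrt(C1 + 2*z))
 u(z) = log(C1 + 2*z)/2


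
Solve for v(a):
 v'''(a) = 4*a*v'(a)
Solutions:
 v(a) = C1 + Integral(C2*airyai(2^(2/3)*a) + C3*airybi(2^(2/3)*a), a)


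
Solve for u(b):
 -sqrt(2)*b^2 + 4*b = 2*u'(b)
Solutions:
 u(b) = C1 - sqrt(2)*b^3/6 + b^2


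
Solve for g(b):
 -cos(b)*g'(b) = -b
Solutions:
 g(b) = C1 + Integral(b/cos(b), b)


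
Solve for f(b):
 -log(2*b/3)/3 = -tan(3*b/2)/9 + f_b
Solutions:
 f(b) = C1 - b*log(b)/3 - b*log(2)/3 + b/3 + b*log(3)/3 - 2*log(cos(3*b/2))/27


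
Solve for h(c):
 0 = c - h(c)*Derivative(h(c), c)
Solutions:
 h(c) = -sqrt(C1 + c^2)
 h(c) = sqrt(C1 + c^2)


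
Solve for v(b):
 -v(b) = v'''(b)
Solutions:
 v(b) = C3*exp(-b) + (C1*sin(sqrt(3)*b/2) + C2*cos(sqrt(3)*b/2))*exp(b/2)


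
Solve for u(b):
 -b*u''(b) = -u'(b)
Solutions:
 u(b) = C1 + C2*b^2


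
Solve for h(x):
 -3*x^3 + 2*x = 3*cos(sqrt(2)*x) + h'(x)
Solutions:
 h(x) = C1 - 3*x^4/4 + x^2 - 3*sqrt(2)*sin(sqrt(2)*x)/2


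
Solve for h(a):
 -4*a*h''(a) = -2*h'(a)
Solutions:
 h(a) = C1 + C2*a^(3/2)


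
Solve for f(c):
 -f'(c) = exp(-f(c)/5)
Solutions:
 f(c) = 5*log(C1 - c/5)


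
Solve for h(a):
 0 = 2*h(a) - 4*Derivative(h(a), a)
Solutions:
 h(a) = C1*exp(a/2)


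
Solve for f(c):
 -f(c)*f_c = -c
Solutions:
 f(c) = -sqrt(C1 + c^2)
 f(c) = sqrt(C1 + c^2)


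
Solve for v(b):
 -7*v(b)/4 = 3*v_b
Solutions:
 v(b) = C1*exp(-7*b/12)


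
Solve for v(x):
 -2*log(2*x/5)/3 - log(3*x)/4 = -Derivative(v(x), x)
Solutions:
 v(x) = C1 + 11*x*log(x)/12 - 2*x*log(5)/3 - 11*x/12 + x*log(3)/4 + 2*x*log(2)/3


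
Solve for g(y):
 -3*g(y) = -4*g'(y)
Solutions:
 g(y) = C1*exp(3*y/4)


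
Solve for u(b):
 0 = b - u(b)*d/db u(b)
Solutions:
 u(b) = -sqrt(C1 + b^2)
 u(b) = sqrt(C1 + b^2)


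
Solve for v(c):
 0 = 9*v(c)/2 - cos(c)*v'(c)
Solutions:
 v(c) = C1*(sin(c) + 1)^(1/4)*(sin(c)^2 + 2*sin(c) + 1)/((sin(c) - 1)^(1/4)*(sin(c)^2 - 2*sin(c) + 1))


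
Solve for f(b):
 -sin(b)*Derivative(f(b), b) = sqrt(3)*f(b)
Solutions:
 f(b) = C1*(cos(b) + 1)^(sqrt(3)/2)/(cos(b) - 1)^(sqrt(3)/2)


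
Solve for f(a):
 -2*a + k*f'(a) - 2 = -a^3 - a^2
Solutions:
 f(a) = C1 - a^4/(4*k) - a^3/(3*k) + a^2/k + 2*a/k


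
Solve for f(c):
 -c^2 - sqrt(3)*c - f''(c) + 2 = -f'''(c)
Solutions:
 f(c) = C1 + C2*c + C3*exp(c) - c^4/12 + c^3*(-2 - sqrt(3))/6 - sqrt(3)*c^2/2


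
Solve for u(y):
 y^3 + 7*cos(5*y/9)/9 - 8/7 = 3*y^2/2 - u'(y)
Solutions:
 u(y) = C1 - y^4/4 + y^3/2 + 8*y/7 - 7*sin(5*y/9)/5


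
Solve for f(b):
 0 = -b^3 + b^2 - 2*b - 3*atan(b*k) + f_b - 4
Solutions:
 f(b) = C1 + b^4/4 - b^3/3 + b^2 + 4*b + 3*Piecewise((b*atan(b*k) - log(b^2*k^2 + 1)/(2*k), Ne(k, 0)), (0, True))


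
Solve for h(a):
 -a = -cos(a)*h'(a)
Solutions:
 h(a) = C1 + Integral(a/cos(a), a)


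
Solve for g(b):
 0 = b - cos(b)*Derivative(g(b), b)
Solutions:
 g(b) = C1 + Integral(b/cos(b), b)


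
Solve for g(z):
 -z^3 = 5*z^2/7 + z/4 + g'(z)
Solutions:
 g(z) = C1 - z^4/4 - 5*z^3/21 - z^2/8


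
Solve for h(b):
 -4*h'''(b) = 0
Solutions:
 h(b) = C1 + C2*b + C3*b^2


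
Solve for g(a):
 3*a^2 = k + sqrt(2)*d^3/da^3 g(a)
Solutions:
 g(a) = C1 + C2*a + C3*a^2 + sqrt(2)*a^5/40 - sqrt(2)*a^3*k/12


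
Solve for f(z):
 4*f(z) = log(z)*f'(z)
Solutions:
 f(z) = C1*exp(4*li(z))


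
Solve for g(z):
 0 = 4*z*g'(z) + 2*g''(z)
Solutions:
 g(z) = C1 + C2*erf(z)


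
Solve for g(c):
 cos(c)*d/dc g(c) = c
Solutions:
 g(c) = C1 + Integral(c/cos(c), c)


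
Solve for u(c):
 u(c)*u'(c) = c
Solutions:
 u(c) = -sqrt(C1 + c^2)
 u(c) = sqrt(C1 + c^2)


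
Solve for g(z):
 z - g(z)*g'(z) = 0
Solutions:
 g(z) = -sqrt(C1 + z^2)
 g(z) = sqrt(C1 + z^2)


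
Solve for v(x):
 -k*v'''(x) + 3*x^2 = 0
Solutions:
 v(x) = C1 + C2*x + C3*x^2 + x^5/(20*k)


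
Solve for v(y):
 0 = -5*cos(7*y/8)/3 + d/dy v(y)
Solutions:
 v(y) = C1 + 40*sin(7*y/8)/21


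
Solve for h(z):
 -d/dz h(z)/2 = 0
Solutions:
 h(z) = C1


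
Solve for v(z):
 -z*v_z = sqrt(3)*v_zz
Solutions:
 v(z) = C1 + C2*erf(sqrt(2)*3^(3/4)*z/6)


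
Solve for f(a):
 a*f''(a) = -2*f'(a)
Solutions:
 f(a) = C1 + C2/a


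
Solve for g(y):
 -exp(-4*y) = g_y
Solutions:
 g(y) = C1 + exp(-4*y)/4


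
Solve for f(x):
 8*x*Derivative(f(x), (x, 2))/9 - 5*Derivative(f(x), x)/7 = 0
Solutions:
 f(x) = C1 + C2*x^(101/56)


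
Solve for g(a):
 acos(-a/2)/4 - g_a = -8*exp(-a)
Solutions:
 g(a) = C1 + a*acos(-a/2)/4 + sqrt(4 - a^2)/4 - 8*exp(-a)


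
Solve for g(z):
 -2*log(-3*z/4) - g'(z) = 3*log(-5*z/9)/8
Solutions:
 g(z) = C1 - 19*z*log(-z)/8 + z*(-log(45) + 3*log(3)/4 + 5*log(5)/8 + 19/8 + 4*log(2))


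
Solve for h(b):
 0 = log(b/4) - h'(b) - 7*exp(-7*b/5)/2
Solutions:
 h(b) = C1 + b*log(b) + b*(-2*log(2) - 1) + 5*exp(-7*b/5)/2


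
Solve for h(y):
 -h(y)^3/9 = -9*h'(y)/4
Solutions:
 h(y) = -9*sqrt(2)*sqrt(-1/(C1 + 4*y))/2
 h(y) = 9*sqrt(2)*sqrt(-1/(C1 + 4*y))/2


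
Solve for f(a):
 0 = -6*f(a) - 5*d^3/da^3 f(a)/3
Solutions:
 f(a) = C3*exp(a*(-18^(1/3)*5^(2/3) + 3*15^(2/3)*2^(1/3))/20)*sin(3*2^(1/3)*3^(1/6)*5^(2/3)*a/10) + C4*exp(a*(-18^(1/3)*5^(2/3) + 3*15^(2/3)*2^(1/3))/20)*cos(3*2^(1/3)*3^(1/6)*5^(2/3)*a/10) + C5*exp(-a*(18^(1/3)*5^(2/3) + 3*15^(2/3)*2^(1/3))/20) + (C1*sin(3*2^(1/3)*3^(1/6)*5^(2/3)*a/10) + C2*cos(3*2^(1/3)*3^(1/6)*5^(2/3)*a/10))*exp(18^(1/3)*5^(2/3)*a/10)


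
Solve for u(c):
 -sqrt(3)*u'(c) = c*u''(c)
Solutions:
 u(c) = C1 + C2*c^(1 - sqrt(3))


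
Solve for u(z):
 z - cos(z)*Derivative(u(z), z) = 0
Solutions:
 u(z) = C1 + Integral(z/cos(z), z)


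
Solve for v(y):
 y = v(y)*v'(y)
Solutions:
 v(y) = -sqrt(C1 + y^2)
 v(y) = sqrt(C1 + y^2)


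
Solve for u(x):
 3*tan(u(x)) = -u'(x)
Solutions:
 u(x) = pi - asin(C1*exp(-3*x))
 u(x) = asin(C1*exp(-3*x))


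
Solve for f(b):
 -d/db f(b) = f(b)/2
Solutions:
 f(b) = C1*exp(-b/2)


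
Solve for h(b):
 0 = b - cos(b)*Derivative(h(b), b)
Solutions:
 h(b) = C1 + Integral(b/cos(b), b)


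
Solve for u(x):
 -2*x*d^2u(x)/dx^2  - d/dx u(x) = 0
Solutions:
 u(x) = C1 + C2*sqrt(x)


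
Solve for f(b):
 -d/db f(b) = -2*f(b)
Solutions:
 f(b) = C1*exp(2*b)


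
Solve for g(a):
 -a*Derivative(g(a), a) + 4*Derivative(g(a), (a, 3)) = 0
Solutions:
 g(a) = C1 + Integral(C2*airyai(2^(1/3)*a/2) + C3*airybi(2^(1/3)*a/2), a)


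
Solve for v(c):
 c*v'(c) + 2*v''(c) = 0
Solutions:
 v(c) = C1 + C2*erf(c/2)


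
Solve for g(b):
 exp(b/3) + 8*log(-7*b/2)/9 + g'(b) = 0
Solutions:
 g(b) = C1 - 8*b*log(-b)/9 + 8*b*(-log(7) + log(2) + 1)/9 - 3*exp(b/3)


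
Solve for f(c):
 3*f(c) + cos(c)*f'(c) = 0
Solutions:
 f(c) = C1*(sin(c) - 1)^(3/2)/(sin(c) + 1)^(3/2)


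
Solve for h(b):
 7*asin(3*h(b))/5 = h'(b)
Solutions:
 Integral(1/asin(3*_y), (_y, h(b))) = C1 + 7*b/5


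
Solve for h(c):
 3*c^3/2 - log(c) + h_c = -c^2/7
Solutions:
 h(c) = C1 - 3*c^4/8 - c^3/21 + c*log(c) - c


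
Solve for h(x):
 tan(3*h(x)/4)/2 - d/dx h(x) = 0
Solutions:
 h(x) = -4*asin(C1*exp(3*x/8))/3 + 4*pi/3
 h(x) = 4*asin(C1*exp(3*x/8))/3


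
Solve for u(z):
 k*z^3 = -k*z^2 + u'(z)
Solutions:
 u(z) = C1 + k*z^4/4 + k*z^3/3


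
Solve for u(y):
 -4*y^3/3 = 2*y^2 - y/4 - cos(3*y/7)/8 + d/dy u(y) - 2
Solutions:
 u(y) = C1 - y^4/3 - 2*y^3/3 + y^2/8 + 2*y + 7*sin(3*y/7)/24


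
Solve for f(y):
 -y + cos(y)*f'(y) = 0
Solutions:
 f(y) = C1 + Integral(y/cos(y), y)


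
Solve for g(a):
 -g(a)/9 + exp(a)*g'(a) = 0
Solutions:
 g(a) = C1*exp(-exp(-a)/9)


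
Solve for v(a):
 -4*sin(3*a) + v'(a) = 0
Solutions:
 v(a) = C1 - 4*cos(3*a)/3


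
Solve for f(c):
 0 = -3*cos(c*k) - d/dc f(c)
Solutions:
 f(c) = C1 - 3*sin(c*k)/k


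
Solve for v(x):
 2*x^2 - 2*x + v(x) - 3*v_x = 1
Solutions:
 v(x) = C1*exp(x/3) - 2*x^2 - 10*x - 29


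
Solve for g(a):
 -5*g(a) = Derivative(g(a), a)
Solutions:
 g(a) = C1*exp(-5*a)


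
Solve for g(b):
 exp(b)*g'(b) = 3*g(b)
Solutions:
 g(b) = C1*exp(-3*exp(-b))


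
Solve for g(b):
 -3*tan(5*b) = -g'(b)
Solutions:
 g(b) = C1 - 3*log(cos(5*b))/5


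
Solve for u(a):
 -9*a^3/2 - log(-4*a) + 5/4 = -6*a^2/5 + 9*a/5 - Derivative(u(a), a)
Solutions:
 u(a) = C1 + 9*a^4/8 - 2*a^3/5 + 9*a^2/10 + a*log(-a) + a*(-9/4 + 2*log(2))


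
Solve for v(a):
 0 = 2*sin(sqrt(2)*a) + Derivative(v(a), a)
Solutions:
 v(a) = C1 + sqrt(2)*cos(sqrt(2)*a)


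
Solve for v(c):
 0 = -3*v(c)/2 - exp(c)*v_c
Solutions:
 v(c) = C1*exp(3*exp(-c)/2)


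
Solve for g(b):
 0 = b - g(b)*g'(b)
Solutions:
 g(b) = -sqrt(C1 + b^2)
 g(b) = sqrt(C1 + b^2)


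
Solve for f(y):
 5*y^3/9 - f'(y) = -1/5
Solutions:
 f(y) = C1 + 5*y^4/36 + y/5


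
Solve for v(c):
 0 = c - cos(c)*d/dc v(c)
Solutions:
 v(c) = C1 + Integral(c/cos(c), c)


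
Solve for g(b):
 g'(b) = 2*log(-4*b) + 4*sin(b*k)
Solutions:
 g(b) = C1 + 2*b*log(-b) - 2*b + 4*b*log(2) + 4*Piecewise((-cos(b*k)/k, Ne(k, 0)), (0, True))


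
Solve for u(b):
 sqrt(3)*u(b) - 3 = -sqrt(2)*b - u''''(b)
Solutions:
 u(b) = -sqrt(6)*b/3 + (C1*sin(sqrt(2)*3^(1/8)*b/2) + C2*cos(sqrt(2)*3^(1/8)*b/2))*exp(-sqrt(2)*3^(1/8)*b/2) + (C3*sin(sqrt(2)*3^(1/8)*b/2) + C4*cos(sqrt(2)*3^(1/8)*b/2))*exp(sqrt(2)*3^(1/8)*b/2) + sqrt(3)


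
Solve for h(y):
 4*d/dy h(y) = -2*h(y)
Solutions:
 h(y) = C1*exp(-y/2)


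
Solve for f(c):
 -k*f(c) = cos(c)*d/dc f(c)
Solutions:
 f(c) = C1*exp(k*(log(sin(c) - 1) - log(sin(c) + 1))/2)


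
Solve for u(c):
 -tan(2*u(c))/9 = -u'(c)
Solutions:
 u(c) = -asin(C1*exp(2*c/9))/2 + pi/2
 u(c) = asin(C1*exp(2*c/9))/2


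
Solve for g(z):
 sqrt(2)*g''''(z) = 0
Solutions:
 g(z) = C1 + C2*z + C3*z^2 + C4*z^3


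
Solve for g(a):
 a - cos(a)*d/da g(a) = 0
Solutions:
 g(a) = C1 + Integral(a/cos(a), a)


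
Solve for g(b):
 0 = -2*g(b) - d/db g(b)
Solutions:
 g(b) = C1*exp(-2*b)


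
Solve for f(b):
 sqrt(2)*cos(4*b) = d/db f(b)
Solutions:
 f(b) = C1 + sqrt(2)*sin(4*b)/4


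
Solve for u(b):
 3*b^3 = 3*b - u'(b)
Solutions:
 u(b) = C1 - 3*b^4/4 + 3*b^2/2


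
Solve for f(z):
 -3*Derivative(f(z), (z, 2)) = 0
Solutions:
 f(z) = C1 + C2*z


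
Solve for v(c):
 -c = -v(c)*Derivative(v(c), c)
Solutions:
 v(c) = -sqrt(C1 + c^2)
 v(c) = sqrt(C1 + c^2)


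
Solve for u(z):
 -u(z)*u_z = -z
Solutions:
 u(z) = -sqrt(C1 + z^2)
 u(z) = sqrt(C1 + z^2)


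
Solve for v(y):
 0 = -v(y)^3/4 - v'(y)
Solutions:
 v(y) = -sqrt(2)*sqrt(-1/(C1 - y))
 v(y) = sqrt(2)*sqrt(-1/(C1 - y))


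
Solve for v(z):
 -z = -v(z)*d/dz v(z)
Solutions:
 v(z) = -sqrt(C1 + z^2)
 v(z) = sqrt(C1 + z^2)


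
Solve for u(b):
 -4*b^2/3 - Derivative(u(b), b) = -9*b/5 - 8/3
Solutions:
 u(b) = C1 - 4*b^3/9 + 9*b^2/10 + 8*b/3


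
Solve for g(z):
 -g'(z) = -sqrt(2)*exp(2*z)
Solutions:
 g(z) = C1 + sqrt(2)*exp(2*z)/2


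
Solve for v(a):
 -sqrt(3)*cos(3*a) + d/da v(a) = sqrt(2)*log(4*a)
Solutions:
 v(a) = C1 + sqrt(2)*a*(log(a) - 1) + 2*sqrt(2)*a*log(2) + sqrt(3)*sin(3*a)/3


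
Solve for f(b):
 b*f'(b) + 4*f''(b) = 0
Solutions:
 f(b) = C1 + C2*erf(sqrt(2)*b/4)


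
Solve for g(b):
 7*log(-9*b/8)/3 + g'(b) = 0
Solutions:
 g(b) = C1 - 7*b*log(-b)/3 + b*(-14*log(3)/3 + 7/3 + 7*log(2))


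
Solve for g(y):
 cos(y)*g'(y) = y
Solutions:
 g(y) = C1 + Integral(y/cos(y), y)


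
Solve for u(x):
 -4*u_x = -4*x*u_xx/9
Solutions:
 u(x) = C1 + C2*x^10


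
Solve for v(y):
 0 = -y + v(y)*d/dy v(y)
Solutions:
 v(y) = -sqrt(C1 + y^2)
 v(y) = sqrt(C1 + y^2)


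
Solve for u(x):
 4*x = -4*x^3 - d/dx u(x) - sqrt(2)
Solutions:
 u(x) = C1 - x^4 - 2*x^2 - sqrt(2)*x


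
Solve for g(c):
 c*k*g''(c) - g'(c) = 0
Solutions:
 g(c) = C1 + c^(((re(k) + 1)*re(k) + im(k)^2)/(re(k)^2 + im(k)^2))*(C2*sin(log(c)*Abs(im(k))/(re(k)^2 + im(k)^2)) + C3*cos(log(c)*im(k)/(re(k)^2 + im(k)^2)))


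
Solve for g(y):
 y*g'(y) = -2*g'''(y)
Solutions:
 g(y) = C1 + Integral(C2*airyai(-2^(2/3)*y/2) + C3*airybi(-2^(2/3)*y/2), y)


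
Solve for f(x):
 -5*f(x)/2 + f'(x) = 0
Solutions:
 f(x) = C1*exp(5*x/2)


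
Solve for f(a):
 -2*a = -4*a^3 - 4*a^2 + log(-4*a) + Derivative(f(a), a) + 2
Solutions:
 f(a) = C1 + a^4 + 4*a^3/3 - a^2 - a*log(-a) + a*(-2*log(2) - 1)


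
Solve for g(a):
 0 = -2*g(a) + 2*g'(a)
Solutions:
 g(a) = C1*exp(a)


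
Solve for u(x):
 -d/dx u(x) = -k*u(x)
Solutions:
 u(x) = C1*exp(k*x)


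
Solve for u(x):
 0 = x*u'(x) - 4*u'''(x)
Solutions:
 u(x) = C1 + Integral(C2*airyai(2^(1/3)*x/2) + C3*airybi(2^(1/3)*x/2), x)


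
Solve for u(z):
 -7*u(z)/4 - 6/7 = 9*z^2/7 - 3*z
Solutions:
 u(z) = -36*z^2/49 + 12*z/7 - 24/49


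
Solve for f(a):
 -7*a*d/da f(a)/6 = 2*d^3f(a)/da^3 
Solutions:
 f(a) = C1 + Integral(C2*airyai(-126^(1/3)*a/6) + C3*airybi(-126^(1/3)*a/6), a)


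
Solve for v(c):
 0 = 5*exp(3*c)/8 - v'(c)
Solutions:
 v(c) = C1 + 5*exp(3*c)/24


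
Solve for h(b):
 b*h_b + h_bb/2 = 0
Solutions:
 h(b) = C1 + C2*erf(b)


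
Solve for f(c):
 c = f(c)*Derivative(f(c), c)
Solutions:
 f(c) = -sqrt(C1 + c^2)
 f(c) = sqrt(C1 + c^2)


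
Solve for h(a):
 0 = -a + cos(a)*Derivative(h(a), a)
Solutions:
 h(a) = C1 + Integral(a/cos(a), a)


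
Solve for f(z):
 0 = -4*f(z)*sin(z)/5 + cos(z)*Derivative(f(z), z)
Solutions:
 f(z) = C1/cos(z)^(4/5)


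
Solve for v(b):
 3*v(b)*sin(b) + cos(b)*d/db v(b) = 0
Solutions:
 v(b) = C1*cos(b)^3


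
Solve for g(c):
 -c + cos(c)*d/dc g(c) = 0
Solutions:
 g(c) = C1 + Integral(c/cos(c), c)


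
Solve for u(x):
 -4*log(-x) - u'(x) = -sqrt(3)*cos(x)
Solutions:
 u(x) = C1 - 4*x*log(-x) + 4*x + sqrt(3)*sin(x)


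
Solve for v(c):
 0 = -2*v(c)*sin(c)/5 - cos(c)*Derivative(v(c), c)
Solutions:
 v(c) = C1*cos(c)^(2/5)


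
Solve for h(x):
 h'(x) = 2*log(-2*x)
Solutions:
 h(x) = C1 + 2*x*log(-x) + 2*x*(-1 + log(2))


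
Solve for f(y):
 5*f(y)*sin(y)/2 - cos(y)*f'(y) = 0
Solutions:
 f(y) = C1/cos(y)^(5/2)


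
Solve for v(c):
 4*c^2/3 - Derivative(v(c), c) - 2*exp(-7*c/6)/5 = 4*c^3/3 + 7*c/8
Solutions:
 v(c) = C1 - c^4/3 + 4*c^3/9 - 7*c^2/16 + 12*exp(-7*c/6)/35


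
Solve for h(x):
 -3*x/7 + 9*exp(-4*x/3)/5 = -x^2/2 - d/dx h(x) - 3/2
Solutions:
 h(x) = C1 - x^3/6 + 3*x^2/14 - 3*x/2 + 27*exp(-4*x/3)/20


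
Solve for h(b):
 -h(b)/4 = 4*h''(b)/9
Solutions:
 h(b) = C1*sin(3*b/4) + C2*cos(3*b/4)


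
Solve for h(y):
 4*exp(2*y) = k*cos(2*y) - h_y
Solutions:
 h(y) = C1 + k*sin(2*y)/2 - 2*exp(2*y)


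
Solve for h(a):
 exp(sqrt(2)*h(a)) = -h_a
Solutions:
 h(a) = sqrt(2)*(2*log(1/(C1 + a)) - log(2))/4


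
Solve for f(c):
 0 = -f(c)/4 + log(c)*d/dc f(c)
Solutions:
 f(c) = C1*exp(li(c)/4)


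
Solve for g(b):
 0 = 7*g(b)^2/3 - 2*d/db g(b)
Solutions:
 g(b) = -6/(C1 + 7*b)


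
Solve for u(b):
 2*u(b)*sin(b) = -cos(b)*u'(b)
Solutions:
 u(b) = C1*cos(b)^2


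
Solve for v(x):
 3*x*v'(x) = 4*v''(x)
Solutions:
 v(x) = C1 + C2*erfi(sqrt(6)*x/4)


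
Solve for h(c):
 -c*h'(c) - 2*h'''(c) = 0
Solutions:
 h(c) = C1 + Integral(C2*airyai(-2^(2/3)*c/2) + C3*airybi(-2^(2/3)*c/2), c)


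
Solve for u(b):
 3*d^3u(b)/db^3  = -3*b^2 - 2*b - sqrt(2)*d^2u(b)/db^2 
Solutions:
 u(b) = C1 + C2*b + C3*exp(-sqrt(2)*b/3) - sqrt(2)*b^4/8 + b^3*(9 - sqrt(2))/6 + 3*b^2*(2 - 9*sqrt(2))/4


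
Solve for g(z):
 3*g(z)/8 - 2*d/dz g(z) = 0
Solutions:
 g(z) = C1*exp(3*z/16)


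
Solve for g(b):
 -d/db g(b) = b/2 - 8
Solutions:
 g(b) = C1 - b^2/4 + 8*b


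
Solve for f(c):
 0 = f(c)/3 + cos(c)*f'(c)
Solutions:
 f(c) = C1*(sin(c) - 1)^(1/6)/(sin(c) + 1)^(1/6)


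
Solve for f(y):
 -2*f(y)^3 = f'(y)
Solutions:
 f(y) = -sqrt(2)*sqrt(-1/(C1 - 2*y))/2
 f(y) = sqrt(2)*sqrt(-1/(C1 - 2*y))/2


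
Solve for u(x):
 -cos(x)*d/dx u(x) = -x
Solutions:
 u(x) = C1 + Integral(x/cos(x), x)


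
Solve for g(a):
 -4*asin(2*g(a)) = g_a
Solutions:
 Integral(1/asin(2*_y), (_y, g(a))) = C1 - 4*a


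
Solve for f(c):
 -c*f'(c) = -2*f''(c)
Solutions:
 f(c) = C1 + C2*erfi(c/2)


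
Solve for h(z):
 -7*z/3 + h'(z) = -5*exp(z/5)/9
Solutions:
 h(z) = C1 + 7*z^2/6 - 25*exp(z/5)/9


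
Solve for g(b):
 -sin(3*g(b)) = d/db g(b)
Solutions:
 g(b) = -acos((-C1 - exp(6*b))/(C1 - exp(6*b)))/3 + 2*pi/3
 g(b) = acos((-C1 - exp(6*b))/(C1 - exp(6*b)))/3


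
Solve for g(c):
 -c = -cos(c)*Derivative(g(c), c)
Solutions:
 g(c) = C1 + Integral(c/cos(c), c)


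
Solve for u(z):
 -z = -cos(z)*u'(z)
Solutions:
 u(z) = C1 + Integral(z/cos(z), z)


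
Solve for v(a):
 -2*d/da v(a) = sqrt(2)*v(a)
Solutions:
 v(a) = C1*exp(-sqrt(2)*a/2)


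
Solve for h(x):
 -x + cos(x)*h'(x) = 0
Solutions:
 h(x) = C1 + Integral(x/cos(x), x)


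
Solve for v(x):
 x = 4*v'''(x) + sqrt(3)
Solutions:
 v(x) = C1 + C2*x + C3*x^2 + x^4/96 - sqrt(3)*x^3/24


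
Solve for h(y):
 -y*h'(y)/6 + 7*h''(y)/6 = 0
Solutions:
 h(y) = C1 + C2*erfi(sqrt(14)*y/14)


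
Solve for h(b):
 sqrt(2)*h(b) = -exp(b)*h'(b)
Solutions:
 h(b) = C1*exp(sqrt(2)*exp(-b))


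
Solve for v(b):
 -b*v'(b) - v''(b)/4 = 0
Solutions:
 v(b) = C1 + C2*erf(sqrt(2)*b)


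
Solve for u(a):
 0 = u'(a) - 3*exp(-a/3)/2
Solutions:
 u(a) = C1 - 9*exp(-a/3)/2


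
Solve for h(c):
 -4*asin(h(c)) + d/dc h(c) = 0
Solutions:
 Integral(1/asin(_y), (_y, h(c))) = C1 + 4*c


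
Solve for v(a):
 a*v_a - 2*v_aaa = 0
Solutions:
 v(a) = C1 + Integral(C2*airyai(2^(2/3)*a/2) + C3*airybi(2^(2/3)*a/2), a)


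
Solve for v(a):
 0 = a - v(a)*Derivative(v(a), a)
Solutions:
 v(a) = -sqrt(C1 + a^2)
 v(a) = sqrt(C1 + a^2)


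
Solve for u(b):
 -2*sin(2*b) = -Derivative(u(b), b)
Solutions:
 u(b) = C1 - cos(2*b)


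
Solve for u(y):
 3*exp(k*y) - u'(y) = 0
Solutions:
 u(y) = C1 + 3*exp(k*y)/k


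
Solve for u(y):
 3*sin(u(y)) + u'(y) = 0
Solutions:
 u(y) = -acos((-C1 - exp(6*y))/(C1 - exp(6*y))) + 2*pi
 u(y) = acos((-C1 - exp(6*y))/(C1 - exp(6*y)))


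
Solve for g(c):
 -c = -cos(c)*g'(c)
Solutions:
 g(c) = C1 + Integral(c/cos(c), c)


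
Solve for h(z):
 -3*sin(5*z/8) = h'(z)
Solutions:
 h(z) = C1 + 24*cos(5*z/8)/5


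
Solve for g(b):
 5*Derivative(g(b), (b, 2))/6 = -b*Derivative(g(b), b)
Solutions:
 g(b) = C1 + C2*erf(sqrt(15)*b/5)


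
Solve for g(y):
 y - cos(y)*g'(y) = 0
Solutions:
 g(y) = C1 + Integral(y/cos(y), y)


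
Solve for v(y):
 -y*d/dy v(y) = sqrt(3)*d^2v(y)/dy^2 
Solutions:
 v(y) = C1 + C2*erf(sqrt(2)*3^(3/4)*y/6)


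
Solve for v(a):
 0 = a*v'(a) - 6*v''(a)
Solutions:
 v(a) = C1 + C2*erfi(sqrt(3)*a/6)


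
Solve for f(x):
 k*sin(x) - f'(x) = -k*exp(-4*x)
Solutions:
 f(x) = C1 - k*cos(x) - k*exp(-4*x)/4


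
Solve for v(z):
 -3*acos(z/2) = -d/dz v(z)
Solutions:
 v(z) = C1 + 3*z*acos(z/2) - 3*sqrt(4 - z^2)


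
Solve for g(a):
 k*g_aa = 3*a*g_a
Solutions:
 g(a) = C1 + C2*erf(sqrt(6)*a*sqrt(-1/k)/2)/sqrt(-1/k)


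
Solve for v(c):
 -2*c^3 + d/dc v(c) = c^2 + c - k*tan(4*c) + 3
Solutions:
 v(c) = C1 + c^4/2 + c^3/3 + c^2/2 + 3*c + k*log(cos(4*c))/4


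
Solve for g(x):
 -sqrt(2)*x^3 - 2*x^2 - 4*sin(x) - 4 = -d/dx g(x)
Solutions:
 g(x) = C1 + sqrt(2)*x^4/4 + 2*x^3/3 + 4*x - 4*cos(x)


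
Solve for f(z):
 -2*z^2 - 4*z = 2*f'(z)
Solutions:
 f(z) = C1 - z^3/3 - z^2


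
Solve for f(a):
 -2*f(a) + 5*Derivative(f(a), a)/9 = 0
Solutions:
 f(a) = C1*exp(18*a/5)


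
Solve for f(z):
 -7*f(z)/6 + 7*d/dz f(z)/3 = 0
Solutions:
 f(z) = C1*exp(z/2)


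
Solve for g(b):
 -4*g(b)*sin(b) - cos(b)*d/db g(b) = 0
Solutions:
 g(b) = C1*cos(b)^4


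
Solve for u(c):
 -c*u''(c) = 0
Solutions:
 u(c) = C1 + C2*c


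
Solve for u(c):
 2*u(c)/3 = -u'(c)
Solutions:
 u(c) = C1*exp(-2*c/3)


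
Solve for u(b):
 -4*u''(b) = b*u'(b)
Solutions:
 u(b) = C1 + C2*erf(sqrt(2)*b/4)


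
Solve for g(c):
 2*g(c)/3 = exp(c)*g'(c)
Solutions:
 g(c) = C1*exp(-2*exp(-c)/3)


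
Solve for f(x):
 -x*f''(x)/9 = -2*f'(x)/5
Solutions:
 f(x) = C1 + C2*x^(23/5)


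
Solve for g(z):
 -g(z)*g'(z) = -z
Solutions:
 g(z) = -sqrt(C1 + z^2)
 g(z) = sqrt(C1 + z^2)


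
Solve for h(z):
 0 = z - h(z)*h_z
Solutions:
 h(z) = -sqrt(C1 + z^2)
 h(z) = sqrt(C1 + z^2)


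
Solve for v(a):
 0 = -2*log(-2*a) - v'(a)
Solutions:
 v(a) = C1 - 2*a*log(-a) + 2*a*(1 - log(2))


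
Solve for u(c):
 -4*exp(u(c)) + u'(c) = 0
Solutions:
 u(c) = log(-1/(C1 + 4*c))


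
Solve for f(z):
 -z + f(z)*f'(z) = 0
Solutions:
 f(z) = -sqrt(C1 + z^2)
 f(z) = sqrt(C1 + z^2)


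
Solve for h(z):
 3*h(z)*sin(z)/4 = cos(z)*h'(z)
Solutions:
 h(z) = C1/cos(z)^(3/4)


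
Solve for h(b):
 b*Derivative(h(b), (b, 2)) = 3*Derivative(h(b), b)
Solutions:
 h(b) = C1 + C2*b^4


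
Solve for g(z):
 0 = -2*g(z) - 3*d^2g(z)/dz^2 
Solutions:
 g(z) = C1*sin(sqrt(6)*z/3) + C2*cos(sqrt(6)*z/3)


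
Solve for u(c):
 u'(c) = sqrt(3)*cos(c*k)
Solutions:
 u(c) = C1 + sqrt(3)*sin(c*k)/k


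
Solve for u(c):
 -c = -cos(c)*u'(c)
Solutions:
 u(c) = C1 + Integral(c/cos(c), c)


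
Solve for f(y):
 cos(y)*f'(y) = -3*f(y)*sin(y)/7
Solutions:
 f(y) = C1*cos(y)^(3/7)


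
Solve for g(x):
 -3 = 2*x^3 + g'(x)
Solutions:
 g(x) = C1 - x^4/2 - 3*x


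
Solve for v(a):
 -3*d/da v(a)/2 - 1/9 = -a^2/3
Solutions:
 v(a) = C1 + 2*a^3/27 - 2*a/27


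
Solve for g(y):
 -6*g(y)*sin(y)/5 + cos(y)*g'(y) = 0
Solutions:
 g(y) = C1/cos(y)^(6/5)


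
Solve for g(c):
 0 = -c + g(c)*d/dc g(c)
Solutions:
 g(c) = -sqrt(C1 + c^2)
 g(c) = sqrt(C1 + c^2)


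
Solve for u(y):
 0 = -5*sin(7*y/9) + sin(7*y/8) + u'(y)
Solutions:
 u(y) = C1 - 45*cos(7*y/9)/7 + 8*cos(7*y/8)/7


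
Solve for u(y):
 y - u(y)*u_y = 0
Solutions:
 u(y) = -sqrt(C1 + y^2)
 u(y) = sqrt(C1 + y^2)


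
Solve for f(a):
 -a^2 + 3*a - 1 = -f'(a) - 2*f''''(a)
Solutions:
 f(a) = C1 + C4*exp(-2^(2/3)*a/2) + a^3/3 - 3*a^2/2 + a + (C2*sin(2^(2/3)*sqrt(3)*a/4) + C3*cos(2^(2/3)*sqrt(3)*a/4))*exp(2^(2/3)*a/4)


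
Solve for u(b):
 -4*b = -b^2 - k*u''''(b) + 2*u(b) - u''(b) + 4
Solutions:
 u(b) = C1*exp(-sqrt(2)*b*sqrt((-sqrt(8*k + 1) - 1)/k)/2) + C2*exp(sqrt(2)*b*sqrt((-sqrt(8*k + 1) - 1)/k)/2) + C3*exp(-sqrt(2)*b*sqrt((sqrt(8*k + 1) - 1)/k)/2) + C4*exp(sqrt(2)*b*sqrt((sqrt(8*k + 1) - 1)/k)/2) + b^2/2 - 2*b - 3/2


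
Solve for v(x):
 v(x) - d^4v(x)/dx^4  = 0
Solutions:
 v(x) = C1*exp(-x) + C2*exp(x) + C3*sin(x) + C4*cos(x)


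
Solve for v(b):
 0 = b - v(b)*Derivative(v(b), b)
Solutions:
 v(b) = -sqrt(C1 + b^2)
 v(b) = sqrt(C1 + b^2)


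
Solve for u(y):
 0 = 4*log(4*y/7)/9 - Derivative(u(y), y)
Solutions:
 u(y) = C1 + 4*y*log(y)/9 - 4*y*log(7)/9 - 4*y/9 + 8*y*log(2)/9


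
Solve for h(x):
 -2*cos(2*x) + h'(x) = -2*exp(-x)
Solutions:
 h(x) = C1 + sin(2*x) + 2*exp(-x)


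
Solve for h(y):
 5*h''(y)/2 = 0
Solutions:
 h(y) = C1 + C2*y


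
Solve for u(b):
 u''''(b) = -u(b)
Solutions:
 u(b) = (C1*sin(sqrt(2)*b/2) + C2*cos(sqrt(2)*b/2))*exp(-sqrt(2)*b/2) + (C3*sin(sqrt(2)*b/2) + C4*cos(sqrt(2)*b/2))*exp(sqrt(2)*b/2)


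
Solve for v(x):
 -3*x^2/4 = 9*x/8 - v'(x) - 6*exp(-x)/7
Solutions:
 v(x) = C1 + x^3/4 + 9*x^2/16 + 6*exp(-x)/7


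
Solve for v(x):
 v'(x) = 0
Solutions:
 v(x) = C1


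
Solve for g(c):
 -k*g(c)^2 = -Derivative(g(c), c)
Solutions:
 g(c) = -1/(C1 + c*k)


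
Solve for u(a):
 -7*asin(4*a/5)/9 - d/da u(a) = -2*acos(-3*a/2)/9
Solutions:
 u(a) = C1 + 2*a*acos(-3*a/2)/9 - 7*a*asin(4*a/5)/9 + 2*sqrt(4 - 9*a^2)/27 - 7*sqrt(25 - 16*a^2)/36


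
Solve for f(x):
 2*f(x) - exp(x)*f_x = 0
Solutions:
 f(x) = C1*exp(-2*exp(-x))


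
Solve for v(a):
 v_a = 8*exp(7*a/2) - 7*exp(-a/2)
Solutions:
 v(a) = C1 + 16*exp(7*a/2)/7 + 14*exp(-a/2)


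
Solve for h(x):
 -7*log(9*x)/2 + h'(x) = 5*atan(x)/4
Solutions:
 h(x) = C1 + 7*x*log(x)/2 + 5*x*atan(x)/4 - 7*x/2 + 7*x*log(3) - 5*log(x^2 + 1)/8


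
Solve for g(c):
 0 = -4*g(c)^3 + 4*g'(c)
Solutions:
 g(c) = -sqrt(2)*sqrt(-1/(C1 + c))/2
 g(c) = sqrt(2)*sqrt(-1/(C1 + c))/2


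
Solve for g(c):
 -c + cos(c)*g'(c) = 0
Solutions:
 g(c) = C1 + Integral(c/cos(c), c)


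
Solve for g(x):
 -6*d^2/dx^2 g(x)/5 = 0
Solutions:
 g(x) = C1 + C2*x


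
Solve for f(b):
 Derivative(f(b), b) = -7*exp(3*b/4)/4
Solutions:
 f(b) = C1 - 7*exp(3*b/4)/3


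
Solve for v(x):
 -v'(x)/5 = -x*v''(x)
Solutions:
 v(x) = C1 + C2*x^(6/5)


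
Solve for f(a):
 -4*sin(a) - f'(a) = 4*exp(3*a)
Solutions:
 f(a) = C1 - 4*exp(3*a)/3 + 4*cos(a)


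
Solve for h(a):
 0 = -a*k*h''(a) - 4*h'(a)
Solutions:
 h(a) = C1 + a^(((re(k) - 4)*re(k) + im(k)^2)/(re(k)^2 + im(k)^2))*(C2*sin(4*log(a)*Abs(im(k))/(re(k)^2 + im(k)^2)) + C3*cos(4*log(a)*im(k)/(re(k)^2 + im(k)^2)))
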